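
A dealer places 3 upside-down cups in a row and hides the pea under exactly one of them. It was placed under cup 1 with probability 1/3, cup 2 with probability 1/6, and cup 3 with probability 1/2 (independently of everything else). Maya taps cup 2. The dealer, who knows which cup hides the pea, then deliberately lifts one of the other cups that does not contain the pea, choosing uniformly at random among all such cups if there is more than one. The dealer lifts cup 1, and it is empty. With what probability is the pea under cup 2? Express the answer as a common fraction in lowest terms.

Apply Bayes' rule, conditioning on where the pea actually is.
If it is under cup 1 (prior 1/3): the dealer opened cup 1, so this case is ruled out; weight (1/3)·0 = 0.
If it is under cup 2 (prior 1/6): the dealer has 2 equally likely choices, so probability 1/2; weight (1/6)·(1/2) = 1/12.
If it is under cup 3 (prior 1/2): the dealer has no choice, probability 1; weight (1/2)·1 = 1/2.
The weights sum to 7/12.
So P(the pea under cup 2 | the dealer opened cup 1) = (1/12) / (7/12) = 1/7.

1/7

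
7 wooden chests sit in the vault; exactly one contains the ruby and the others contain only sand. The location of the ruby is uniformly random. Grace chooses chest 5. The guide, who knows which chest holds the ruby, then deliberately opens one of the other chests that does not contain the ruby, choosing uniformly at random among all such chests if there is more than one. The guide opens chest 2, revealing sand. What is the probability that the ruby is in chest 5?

1/7

Consider each possible location of the ruby in turn.
If it is in any of chests 1, 3, 4, 6, and 7 (prior 1/7 each): the guide has 5 equally likely choices, so probability 1/5; weight (1/7)·(1/5) = 1/35 each.
If it is in chest 2 (prior 1/7): the guide opened chest 2, so this case is ruled out; weight (1/7)·0 = 0.
If it is in chest 5 (prior 1/7): the guide has 6 equally likely choices, so probability 1/6; weight (1/7)·(1/6) = 1/42.
The weights sum to 1/6.
So P(the ruby in chest 5 | the guide opened chest 2) = (1/42) / (1/6) = 1/7.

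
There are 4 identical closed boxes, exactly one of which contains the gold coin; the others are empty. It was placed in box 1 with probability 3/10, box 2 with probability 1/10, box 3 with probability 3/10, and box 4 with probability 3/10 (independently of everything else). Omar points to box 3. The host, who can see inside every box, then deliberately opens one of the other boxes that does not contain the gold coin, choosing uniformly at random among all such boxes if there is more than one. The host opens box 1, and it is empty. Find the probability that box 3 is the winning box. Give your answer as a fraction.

1/3

Consider each possible location of the gold coin in turn.
If it is in box 1 (prior 3/10): the host opened box 1, so this case is ruled out; weight (3/10)·0 = 0.
If it is in box 2 (prior 1/10): the host has 2 equally likely choices, so probability 1/2; weight (1/10)·(1/2) = 1/20.
If it is in box 3 (prior 3/10): the host has 3 equally likely choices, so probability 1/3; weight (3/10)·(1/3) = 1/10.
If it is in box 4 (prior 3/10): the host has 2 equally likely choices, so probability 1/2; weight (3/10)·(1/2) = 3/20.
The weights sum to 3/10.
So P(the gold coin in box 3 | the host opened box 1) = (1/10) / (3/10) = 1/3.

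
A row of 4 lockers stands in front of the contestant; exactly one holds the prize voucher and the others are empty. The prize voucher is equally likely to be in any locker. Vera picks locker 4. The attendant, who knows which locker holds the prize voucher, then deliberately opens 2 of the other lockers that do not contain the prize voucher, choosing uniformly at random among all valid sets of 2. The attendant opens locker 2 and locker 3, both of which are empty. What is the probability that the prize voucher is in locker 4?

Apply Bayes' rule, conditioning on where the prize voucher actually is.
If it is in locker 1 (prior 1/4): the attendant has no choice, probability 1; weight (1/4)·1 = 1/4.
If it is in either of lockers 2 and 3 (prior 1/4 each): that locker was opened and seen not to hold the prize — ruled out; weight (1/4)·0 = 0 each.
If it is in locker 4 (prior 1/4): the attendant has 3 equally likely choices, so probability 1/3; weight (1/4)·(1/3) = 1/12.
The weights sum to 1/3.
So P(the prize voucher in locker 4 | the attendant opened locker 2 and locker 3) = (1/12) / (1/3) = 1/4.

1/4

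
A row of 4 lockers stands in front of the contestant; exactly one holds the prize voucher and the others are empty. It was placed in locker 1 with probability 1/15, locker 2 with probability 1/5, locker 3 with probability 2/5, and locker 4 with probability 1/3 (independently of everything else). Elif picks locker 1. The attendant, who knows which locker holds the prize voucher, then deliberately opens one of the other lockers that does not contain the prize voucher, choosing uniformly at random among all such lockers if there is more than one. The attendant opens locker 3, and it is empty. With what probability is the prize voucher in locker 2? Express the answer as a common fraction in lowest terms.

Apply Bayes' rule, conditioning on where the prize voucher actually is.
If it is in locker 1 (prior 1/15): the attendant has 3 equally likely choices, so probability 1/3; weight (1/15)·(1/3) = 1/45.
If it is in locker 2 (prior 1/5): the attendant has 2 equally likely choices, so probability 1/2; weight (1/5)·(1/2) = 1/10.
If it is in locker 3 (prior 2/5): the attendant opened locker 3, so this case is ruled out; weight (2/5)·0 = 0.
If it is in locker 4 (prior 1/3): the attendant has 2 equally likely choices, so probability 1/2; weight (1/3)·(1/2) = 1/6.
The weights sum to 13/45.
So P(the prize voucher in locker 2 | the attendant opened locker 3) = (1/10) / (13/45) = 9/26.

9/26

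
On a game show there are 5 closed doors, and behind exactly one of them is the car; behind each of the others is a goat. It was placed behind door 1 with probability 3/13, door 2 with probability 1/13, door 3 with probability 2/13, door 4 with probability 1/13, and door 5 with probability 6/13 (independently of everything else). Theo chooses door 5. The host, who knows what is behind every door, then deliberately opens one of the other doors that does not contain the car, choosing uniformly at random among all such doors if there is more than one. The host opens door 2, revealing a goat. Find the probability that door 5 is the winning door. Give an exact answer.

3/7

Consider each possible location of the car in turn.
If it is behind door 1 (prior 3/13): the host has 3 equally likely choices, so probability 1/3; weight (3/13)·(1/3) = 1/13.
If it is behind door 2 (prior 1/13): the host opened door 2, so this case is ruled out; weight (1/13)·0 = 0.
If it is behind door 3 (prior 2/13): the host has 3 equally likely choices, so probability 1/3; weight (2/13)·(1/3) = 2/39.
If it is behind door 4 (prior 1/13): the host has 3 equally likely choices, so probability 1/3; weight (1/13)·(1/3) = 1/39.
If it is behind door 5 (prior 6/13): the host has 4 equally likely choices, so probability 1/4; weight (6/13)·(1/4) = 3/26.
The weights sum to 7/26.
So P(the car behind door 5 | the host opened door 2) = (3/26) / (7/26) = 3/7.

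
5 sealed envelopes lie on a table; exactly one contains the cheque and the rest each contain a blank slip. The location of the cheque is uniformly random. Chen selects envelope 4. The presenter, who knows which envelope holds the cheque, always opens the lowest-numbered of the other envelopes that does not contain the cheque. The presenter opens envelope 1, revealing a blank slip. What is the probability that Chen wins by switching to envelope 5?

1/4

Apply Bayes' rule, conditioning on where the cheque actually is.
If it is in envelope 1 (prior 1/5): the presenter opened envelope 1, so this case is ruled out; weight (1/5)·0 = 0.
If it is in any of envelopes 2, 3, 4, and 5 (prior 1/5 each): envelope 1 is the lowest-numbered option available, probability 1; weight (1/5)·1 = 1/5 each.
The weights sum to 4/5.
So P(the cheque in envelope 5 | the presenter opened envelope 1) = (1/5) / (4/5) = 1/4.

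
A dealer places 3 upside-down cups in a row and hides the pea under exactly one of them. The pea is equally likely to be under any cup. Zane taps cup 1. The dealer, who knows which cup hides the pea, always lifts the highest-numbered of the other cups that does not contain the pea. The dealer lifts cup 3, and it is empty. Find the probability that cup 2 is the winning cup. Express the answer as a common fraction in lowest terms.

Condition on the true location of the pea.
If it is under either of cups 1 and 2 (prior 1/3 each): cup 3 is the highest-numbered option available, probability 1; weight (1/3)·1 = 1/3 each.
If it is under cup 3 (prior 1/3): the dealer opened cup 3, so this case is ruled out; weight (1/3)·0 = 0.
The weights sum to 2/3.
So P(the pea under cup 2 | the dealer opened cup 3) = (1/3) / (2/3) = 1/2.

1/2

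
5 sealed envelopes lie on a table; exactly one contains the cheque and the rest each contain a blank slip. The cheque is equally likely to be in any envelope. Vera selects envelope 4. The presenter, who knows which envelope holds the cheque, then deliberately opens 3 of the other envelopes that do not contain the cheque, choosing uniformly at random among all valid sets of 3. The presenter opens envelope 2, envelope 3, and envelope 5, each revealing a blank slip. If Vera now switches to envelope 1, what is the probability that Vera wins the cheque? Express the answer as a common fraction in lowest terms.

Consider each possible location of the cheque in turn.
If it is in envelope 1 (prior 1/5): the presenter has no choice, probability 1; weight (1/5)·1 = 1/5.
If it is in any of envelopes 2, 3, and 5 (prior 1/5 each): that envelope was opened and seen not to hold the prize — ruled out; weight (1/5)·0 = 0 each.
If it is in envelope 4 (prior 1/5): the presenter has 4 equally likely choices, so probability 1/4; weight (1/5)·(1/4) = 1/20.
The weights sum to 1/4.
So P(the cheque in envelope 1 | the presenter opened envelope 2, envelope 3, and envelope 5) = (1/5) / (1/4) = 4/5.

4/5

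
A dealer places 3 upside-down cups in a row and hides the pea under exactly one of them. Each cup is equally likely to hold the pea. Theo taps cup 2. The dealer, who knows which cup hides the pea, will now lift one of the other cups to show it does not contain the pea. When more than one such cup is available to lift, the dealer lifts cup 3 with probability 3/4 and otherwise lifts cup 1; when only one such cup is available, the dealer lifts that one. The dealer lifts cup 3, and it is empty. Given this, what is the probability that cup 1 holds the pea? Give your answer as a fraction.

Consider each possible location of the pea in turn.
If it is under cup 1 (prior 1/3): only cup 3 is available, probability 1; weight (1/3)·1 = 1/3.
If it is under cup 2 (prior 1/3): cup 3 is available, opened with probability 3/4; weight (1/3)·(3/4) = 1/4.
If it is under cup 3 (prior 1/3): the dealer opened cup 3, so this case is ruled out; weight (1/3)·0 = 0.
The weights sum to 7/12.
So P(the pea under cup 1 | the dealer opened cup 3) = (1/3) / (7/12) = 4/7.

4/7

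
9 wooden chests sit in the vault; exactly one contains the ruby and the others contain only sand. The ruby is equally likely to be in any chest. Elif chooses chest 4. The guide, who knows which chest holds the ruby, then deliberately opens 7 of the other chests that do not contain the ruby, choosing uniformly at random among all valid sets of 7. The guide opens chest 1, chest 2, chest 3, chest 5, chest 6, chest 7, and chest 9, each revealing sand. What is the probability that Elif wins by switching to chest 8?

8/9

Consider each possible location of the ruby in turn.
If it is in any of chests 1, 2, 3, 5, 6, 7, and 9 (prior 1/9 each): that chest was opened and seen not to hold the prize — ruled out; weight (1/9)·0 = 0 each.
If it is in chest 4 (prior 1/9): the guide has 8 equally likely choices, so probability 1/8; weight (1/9)·(1/8) = 1/72.
If it is in chest 8 (prior 1/9): the guide has no choice, probability 1; weight (1/9)·1 = 1/9.
The weights sum to 1/8.
So P(the ruby in chest 8 | the guide opened chest 1, chest 2, chest 3, chest 5, chest 6, chest 7, and chest 9) = (1/9) / (1/8) = 8/9.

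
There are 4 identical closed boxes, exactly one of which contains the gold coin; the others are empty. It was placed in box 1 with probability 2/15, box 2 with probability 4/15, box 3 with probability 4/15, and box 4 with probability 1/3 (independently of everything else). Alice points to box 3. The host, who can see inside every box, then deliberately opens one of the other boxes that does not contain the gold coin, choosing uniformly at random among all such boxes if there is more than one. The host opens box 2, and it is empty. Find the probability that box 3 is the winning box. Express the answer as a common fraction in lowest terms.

8/29

Apply Bayes' rule, conditioning on where the gold coin actually is.
If it is in box 1 (prior 2/15): the host has 2 equally likely choices, so probability 1/2; weight (2/15)·(1/2) = 1/15.
If it is in box 2 (prior 4/15): the host opened box 2, so this case is ruled out; weight (4/15)·0 = 0.
If it is in box 3 (prior 4/15): the host has 3 equally likely choices, so probability 1/3; weight (4/15)·(1/3) = 4/45.
If it is in box 4 (prior 1/3): the host has 2 equally likely choices, so probability 1/2; weight (1/3)·(1/2) = 1/6.
The weights sum to 29/90.
So P(the gold coin in box 3 | the host opened box 2) = (4/45) / (29/90) = 8/29.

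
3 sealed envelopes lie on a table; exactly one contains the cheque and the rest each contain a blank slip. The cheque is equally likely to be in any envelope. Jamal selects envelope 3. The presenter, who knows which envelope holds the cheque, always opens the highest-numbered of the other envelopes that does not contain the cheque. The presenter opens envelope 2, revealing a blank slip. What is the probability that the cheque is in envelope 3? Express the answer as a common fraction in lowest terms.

1/2

Condition on the true location of the cheque.
If it is in either of envelopes 1 and 3 (prior 1/3 each): envelope 2 is the highest-numbered option available, probability 1; weight (1/3)·1 = 1/3 each.
If it is in envelope 2 (prior 1/3): the presenter opened envelope 2, so this case is ruled out; weight (1/3)·0 = 0.
The weights sum to 2/3.
So P(the cheque in envelope 3 | the presenter opened envelope 2) = (1/3) / (2/3) = 1/2.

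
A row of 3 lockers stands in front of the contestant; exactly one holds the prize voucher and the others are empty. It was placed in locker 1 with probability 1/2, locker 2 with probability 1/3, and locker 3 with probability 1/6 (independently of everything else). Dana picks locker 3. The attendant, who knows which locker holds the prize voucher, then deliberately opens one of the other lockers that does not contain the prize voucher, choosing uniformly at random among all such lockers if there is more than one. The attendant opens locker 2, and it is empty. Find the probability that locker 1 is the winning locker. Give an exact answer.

6/7

Apply Bayes' rule, conditioning on where the prize voucher actually is.
If it is in locker 1 (prior 1/2): the attendant has no choice, probability 1; weight (1/2)·1 = 1/2.
If it is in locker 2 (prior 1/3): the attendant opened locker 2, so this case is ruled out; weight (1/3)·0 = 0.
If it is in locker 3 (prior 1/6): the attendant has 2 equally likely choices, so probability 1/2; weight (1/6)·(1/2) = 1/12.
The weights sum to 7/12.
So P(the prize voucher in locker 1 | the attendant opened locker 2) = (1/2) / (7/12) = 6/7.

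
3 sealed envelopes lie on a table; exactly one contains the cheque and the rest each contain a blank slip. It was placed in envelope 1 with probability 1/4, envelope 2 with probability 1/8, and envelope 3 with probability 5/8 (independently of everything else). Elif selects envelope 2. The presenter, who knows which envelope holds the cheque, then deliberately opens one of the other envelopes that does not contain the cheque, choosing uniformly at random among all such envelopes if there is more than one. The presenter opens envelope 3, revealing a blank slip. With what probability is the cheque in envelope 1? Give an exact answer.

4/5

Apply Bayes' rule, conditioning on where the cheque actually is.
If it is in envelope 1 (prior 1/4): the presenter has no choice, probability 1; weight (1/4)·1 = 1/4.
If it is in envelope 2 (prior 1/8): the presenter has 2 equally likely choices, so probability 1/2; weight (1/8)·(1/2) = 1/16.
If it is in envelope 3 (prior 5/8): the presenter opened envelope 3, so this case is ruled out; weight (5/8)·0 = 0.
The weights sum to 5/16.
So P(the cheque in envelope 1 | the presenter opened envelope 3) = (1/4) / (5/16) = 4/5.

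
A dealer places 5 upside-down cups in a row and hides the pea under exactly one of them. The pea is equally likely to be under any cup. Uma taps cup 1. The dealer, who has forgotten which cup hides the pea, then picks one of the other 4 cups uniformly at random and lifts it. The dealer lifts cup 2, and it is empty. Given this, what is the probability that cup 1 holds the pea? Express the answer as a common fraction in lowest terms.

Condition on the true location of the pea.
If it is under any of cups 1, 3, 4, and 5 (prior 1/5 each): the dealer picks cup 2 with probability 1/4 regardless, and it is not the prize; weight (1/5)·(1/4) = 1/20 each.
If it is under cup 2 (prior 1/5): the dealer opened cup 2, so this case is ruled out; weight (1/5)·0 = 0.
The weights sum to 1/5.
So P(the pea under cup 1 | the dealer opened cup 2) = (1/20) / (1/5) = 1/4.

1/4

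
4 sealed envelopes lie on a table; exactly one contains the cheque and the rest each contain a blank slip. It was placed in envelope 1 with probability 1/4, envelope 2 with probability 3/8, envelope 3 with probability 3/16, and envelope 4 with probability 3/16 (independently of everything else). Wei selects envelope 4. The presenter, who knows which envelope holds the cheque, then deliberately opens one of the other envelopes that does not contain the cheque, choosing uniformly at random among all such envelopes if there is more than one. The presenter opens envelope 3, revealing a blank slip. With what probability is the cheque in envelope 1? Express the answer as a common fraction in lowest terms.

Consider each possible location of the cheque in turn.
If it is in envelope 1 (prior 1/4): the presenter has 2 equally likely choices, so probability 1/2; weight (1/4)·(1/2) = 1/8.
If it is in envelope 2 (prior 3/8): the presenter has 2 equally likely choices, so probability 1/2; weight (3/8)·(1/2) = 3/16.
If it is in envelope 3 (prior 3/16): the presenter opened envelope 3, so this case is ruled out; weight (3/16)·0 = 0.
If it is in envelope 4 (prior 3/16): the presenter has 3 equally likely choices, so probability 1/3; weight (3/16)·(1/3) = 1/16.
The weights sum to 3/8.
So P(the cheque in envelope 1 | the presenter opened envelope 3) = (1/8) / (3/8) = 1/3.

1/3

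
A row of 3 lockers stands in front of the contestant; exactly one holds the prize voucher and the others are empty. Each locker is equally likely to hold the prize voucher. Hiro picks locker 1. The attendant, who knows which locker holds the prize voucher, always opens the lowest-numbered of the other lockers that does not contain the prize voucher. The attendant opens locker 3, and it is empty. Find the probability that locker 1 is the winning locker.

0

Condition on the true location of the prize voucher.
If it is in locker 1 (prior 1/3): the attendant would have opened locker 2 instead, probability 0; weight (1/3)·0 = 0.
If it is in locker 2 (prior 1/3): locker 3 is the lowest-numbered option available, probability 1; weight (1/3)·1 = 1/3.
If it is in locker 3 (prior 1/3): the attendant opened locker 3, so this case is ruled out; weight (1/3)·0 = 0.
The weights sum to 1/3.
So P(the prize voucher in locker 1 | the attendant opened locker 3) = 0 / (1/3) = 0.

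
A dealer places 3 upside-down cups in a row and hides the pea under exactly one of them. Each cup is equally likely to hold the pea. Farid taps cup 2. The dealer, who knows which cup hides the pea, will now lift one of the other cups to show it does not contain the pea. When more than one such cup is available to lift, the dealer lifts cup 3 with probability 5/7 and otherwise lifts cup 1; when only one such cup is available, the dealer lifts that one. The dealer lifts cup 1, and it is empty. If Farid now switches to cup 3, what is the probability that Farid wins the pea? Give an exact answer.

Consider each possible location of the pea in turn.
If it is under cup 1 (prior 1/3): the dealer opened cup 1, so this case is ruled out; weight (1/3)·0 = 0.
If it is under cup 2 (prior 1/3): cup 3 is available but not opened, probability 2/7; weight (1/3)·(2/7) = 2/21.
If it is under cup 3 (prior 1/3): only cup 1 is available, probability 1; weight (1/3)·1 = 1/3.
The weights sum to 3/7.
So P(the pea under cup 3 | the dealer opened cup 1) = (1/3) / (3/7) = 7/9.

7/9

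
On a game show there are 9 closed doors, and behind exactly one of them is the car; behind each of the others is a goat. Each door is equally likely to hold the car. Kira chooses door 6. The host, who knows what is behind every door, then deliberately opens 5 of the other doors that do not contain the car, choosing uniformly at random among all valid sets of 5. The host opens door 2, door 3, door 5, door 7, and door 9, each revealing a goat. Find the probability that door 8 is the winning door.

Consider each possible location of the car in turn.
If it is behind any of doors 1, 4, and 8 (prior 1/9 each): the host has 21 equally likely choices, so probability 1/21; weight (1/9)·(1/21) = 1/189 each.
If it is behind any of doors 2, 3, 5, 7, and 9 (prior 1/9 each): that door was opened and seen not to hold the prize — ruled out; weight (1/9)·0 = 0 each.
If it is behind door 6 (prior 1/9): the host has 56 equally likely choices, so probability 1/56; weight (1/9)·(1/56) = 1/504.
The weights sum to 1/56.
So P(the car behind door 8 | the host opened door 2, door 3, door 5, door 7, and door 9) = (1/189) / (1/56) = 8/27.

8/27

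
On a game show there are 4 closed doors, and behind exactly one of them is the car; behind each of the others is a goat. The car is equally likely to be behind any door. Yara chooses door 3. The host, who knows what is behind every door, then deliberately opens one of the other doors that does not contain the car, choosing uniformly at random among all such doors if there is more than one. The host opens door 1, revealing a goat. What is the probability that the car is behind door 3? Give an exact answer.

1/4

Condition on the true location of the car.
If it is behind door 1 (prior 1/4): the host opened door 1, so this case is ruled out; weight (1/4)·0 = 0.
If it is behind either of doors 2 and 4 (prior 1/4 each): the host has 2 equally likely choices, so probability 1/2; weight (1/4)·(1/2) = 1/8 each.
If it is behind door 3 (prior 1/4): the host has 3 equally likely choices, so probability 1/3; weight (1/4)·(1/3) = 1/12.
The weights sum to 1/3.
So P(the car behind door 3 | the host opened door 1) = (1/12) / (1/3) = 1/4.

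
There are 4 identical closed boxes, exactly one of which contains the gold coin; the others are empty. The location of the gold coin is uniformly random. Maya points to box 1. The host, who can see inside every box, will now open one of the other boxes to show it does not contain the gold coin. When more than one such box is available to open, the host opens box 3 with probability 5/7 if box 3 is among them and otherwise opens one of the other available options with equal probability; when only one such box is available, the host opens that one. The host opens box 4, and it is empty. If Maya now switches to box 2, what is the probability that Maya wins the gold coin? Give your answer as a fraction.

Apply Bayes' rule, conditioning on where the gold coin actually is.
If it is in box 1 (prior 1/4): box 3 is available but not opened; box 4 gets probability (1 − 5/7)/2 = 1/7; weight (1/4)·(1/7) = 1/28.
If it is in box 2 (prior 1/4): box 3 is available but not opened, probability 2/7; weight (1/4)·(2/7) = 1/14.
If it is in box 3 (prior 1/4): box 3 holds the prize so is unavailable; the host chooses uniformly among the 2 others, probability 1/2; weight (1/4)·(1/2) = 1/8.
If it is in box 4 (prior 1/4): the host opened box 4, so this case is ruled out; weight (1/4)·0 = 0.
The weights sum to 13/56.
So P(the gold coin in box 2 | the host opened box 4) = (1/14) / (13/56) = 4/13.

4/13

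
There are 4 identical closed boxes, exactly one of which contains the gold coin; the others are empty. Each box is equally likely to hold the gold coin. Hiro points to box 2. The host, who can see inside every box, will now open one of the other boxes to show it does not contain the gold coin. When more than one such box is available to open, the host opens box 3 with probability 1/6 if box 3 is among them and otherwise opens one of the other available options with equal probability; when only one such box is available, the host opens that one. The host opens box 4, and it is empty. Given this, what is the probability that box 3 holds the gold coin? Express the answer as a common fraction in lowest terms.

2/7

Consider each possible location of the gold coin in turn.
If it is in box 1 (prior 1/4): box 3 is available but not opened, probability 5/6; weight (1/4)·(5/6) = 5/24.
If it is in box 2 (prior 1/4): box 3 is available but not opened; box 4 gets probability (1 − 1/6)/2 = 5/12; weight (1/4)·(5/12) = 5/48.
If it is in box 3 (prior 1/4): box 3 holds the prize so is unavailable; the host chooses uniformly among the 2 others, probability 1/2; weight (1/4)·(1/2) = 1/8.
If it is in box 4 (prior 1/4): the host opened box 4, so this case is ruled out; weight (1/4)·0 = 0.
The weights sum to 7/16.
So P(the gold coin in box 3 | the host opened box 4) = (1/8) / (7/16) = 2/7.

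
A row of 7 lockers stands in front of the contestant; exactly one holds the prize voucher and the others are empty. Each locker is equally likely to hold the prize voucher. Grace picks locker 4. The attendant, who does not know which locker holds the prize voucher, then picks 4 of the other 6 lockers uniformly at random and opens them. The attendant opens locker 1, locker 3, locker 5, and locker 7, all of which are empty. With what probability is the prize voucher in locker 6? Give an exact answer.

Because the attendant chose which lockers to open without knowing where the prize voucher is, the choice is independent of the prize location. Learning that none of the 4 opened lockers holds the prize voucher simply rules out those 4 locations and leaves the remaining 3 lockers still equally likely by symmetry.
So P(the prize voucher in locker 6) = 1/3.

1/3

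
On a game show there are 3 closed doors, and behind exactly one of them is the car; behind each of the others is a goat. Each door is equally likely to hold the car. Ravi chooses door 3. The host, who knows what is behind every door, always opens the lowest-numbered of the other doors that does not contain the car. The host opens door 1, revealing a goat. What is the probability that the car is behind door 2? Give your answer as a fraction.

Consider each possible location of the car in turn.
If it is behind door 1 (prior 1/3): the host opened door 1, so this case is ruled out; weight (1/3)·0 = 0.
If it is behind either of doors 2 and 3 (prior 1/3 each): door 1 is the lowest-numbered option available, probability 1; weight (1/3)·1 = 1/3 each.
The weights sum to 2/3.
So P(the car behind door 2 | the host opened door 1) = (1/3) / (2/3) = 1/2.

1/2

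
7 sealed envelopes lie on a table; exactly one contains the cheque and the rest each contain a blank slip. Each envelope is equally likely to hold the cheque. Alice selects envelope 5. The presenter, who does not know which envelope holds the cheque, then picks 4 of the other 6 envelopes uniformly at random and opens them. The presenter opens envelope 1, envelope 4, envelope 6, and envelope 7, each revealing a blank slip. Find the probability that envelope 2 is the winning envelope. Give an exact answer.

Apply Bayes' rule, conditioning on where the cheque actually is.
If it is in any of envelopes 1, 4, 6, and 7 (prior 1/7 each): that envelope was opened and seen not to hold the prize — ruled out; weight (1/7)·0 = 0 each.
If it is in any of envelopes 2, 3, and 5 (prior 1/7 each): the presenter picks exactly this set with probability 1/15 regardless, and none is the prize; weight (1/7)·(1/15) = 1/105 each.
The weights sum to 1/35.
So P(the cheque in envelope 2 | the presenter opened envelope 1, envelope 4, envelope 6, and envelope 7) = (1/105) / (1/35) = 1/3.

1/3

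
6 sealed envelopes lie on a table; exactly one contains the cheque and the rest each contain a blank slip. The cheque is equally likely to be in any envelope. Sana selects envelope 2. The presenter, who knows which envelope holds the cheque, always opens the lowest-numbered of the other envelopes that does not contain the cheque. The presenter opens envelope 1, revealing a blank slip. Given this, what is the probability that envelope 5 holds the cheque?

Consider each possible location of the cheque in turn.
If it is in envelope 1 (prior 1/6): the presenter opened envelope 1, so this case is ruled out; weight (1/6)·0 = 0.
If it is in any of envelopes 2, 3, 4, 5, and 6 (prior 1/6 each): envelope 1 is the lowest-numbered option available, probability 1; weight (1/6)·1 = 1/6 each.
The weights sum to 5/6.
So P(the cheque in envelope 5 | the presenter opened envelope 1) = (1/6) / (5/6) = 1/5.

1/5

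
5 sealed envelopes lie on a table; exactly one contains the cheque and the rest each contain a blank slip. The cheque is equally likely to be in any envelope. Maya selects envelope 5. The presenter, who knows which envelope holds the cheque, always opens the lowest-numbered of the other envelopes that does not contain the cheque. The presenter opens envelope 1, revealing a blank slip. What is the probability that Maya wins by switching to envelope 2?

1/4

Consider each possible location of the cheque in turn.
If it is in envelope 1 (prior 1/5): the presenter opened envelope 1, so this case is ruled out; weight (1/5)·0 = 0.
If it is in any of envelopes 2, 3, 4, and 5 (prior 1/5 each): envelope 1 is the lowest-numbered option available, probability 1; weight (1/5)·1 = 1/5 each.
The weights sum to 4/5.
So P(the cheque in envelope 2 | the presenter opened envelope 1) = (1/5) / (4/5) = 1/4.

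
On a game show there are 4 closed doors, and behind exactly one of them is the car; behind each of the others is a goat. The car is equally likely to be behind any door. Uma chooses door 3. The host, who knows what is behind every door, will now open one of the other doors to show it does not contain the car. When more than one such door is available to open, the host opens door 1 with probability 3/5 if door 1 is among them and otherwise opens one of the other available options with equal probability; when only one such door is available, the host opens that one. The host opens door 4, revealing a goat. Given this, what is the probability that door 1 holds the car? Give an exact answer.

Consider each possible location of the car in turn.
If it is behind door 1 (prior 1/4): door 1 holds the prize so is unavailable; the host chooses uniformly among the 2 others, probability 1/2; weight (1/4)·(1/2) = 1/8.
If it is behind door 2 (prior 1/4): door 1 is available but not opened, probability 2/5; weight (1/4)·(2/5) = 1/10.
If it is behind door 3 (prior 1/4): door 1 is available but not opened; door 4 gets probability (1 − 3/5)/2 = 1/5; weight (1/4)·(1/5) = 1/20.
If it is behind door 4 (prior 1/4): the host opened door 4, so this case is ruled out; weight (1/4)·0 = 0.
The weights sum to 11/40.
So P(the car behind door 1 | the host opened door 4) = (1/8) / (11/40) = 5/11.

5/11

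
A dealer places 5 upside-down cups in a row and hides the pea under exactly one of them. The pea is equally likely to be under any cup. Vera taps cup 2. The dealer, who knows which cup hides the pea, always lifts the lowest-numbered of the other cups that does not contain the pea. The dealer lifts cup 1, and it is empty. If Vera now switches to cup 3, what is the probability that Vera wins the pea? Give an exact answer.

Consider each possible location of the pea in turn.
If it is under cup 1 (prior 1/5): the dealer opened cup 1, so this case is ruled out; weight (1/5)·0 = 0.
If it is under any of cups 2, 3, 4, and 5 (prior 1/5 each): cup 1 is the lowest-numbered option available, probability 1; weight (1/5)·1 = 1/5 each.
The weights sum to 4/5.
So P(the pea under cup 3 | the dealer opened cup 1) = (1/5) / (4/5) = 1/4.

1/4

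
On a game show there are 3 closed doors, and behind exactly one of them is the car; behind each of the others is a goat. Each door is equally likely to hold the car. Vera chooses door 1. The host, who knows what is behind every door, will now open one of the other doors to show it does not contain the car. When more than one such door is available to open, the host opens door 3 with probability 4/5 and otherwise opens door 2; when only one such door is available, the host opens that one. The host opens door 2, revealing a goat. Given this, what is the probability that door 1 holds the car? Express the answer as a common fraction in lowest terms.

Condition on the true location of the car.
If it is behind door 1 (prior 1/3): door 3 is available but not opened, probability 1/5; weight (1/3)·(1/5) = 1/15.
If it is behind door 2 (prior 1/3): the host opened door 2, so this case is ruled out; weight (1/3)·0 = 0.
If it is behind door 3 (prior 1/3): only door 2 is available, probability 1; weight (1/3)·1 = 1/3.
The weights sum to 2/5.
So P(the car behind door 1 | the host opened door 2) = (1/15) / (2/5) = 1/6.

1/6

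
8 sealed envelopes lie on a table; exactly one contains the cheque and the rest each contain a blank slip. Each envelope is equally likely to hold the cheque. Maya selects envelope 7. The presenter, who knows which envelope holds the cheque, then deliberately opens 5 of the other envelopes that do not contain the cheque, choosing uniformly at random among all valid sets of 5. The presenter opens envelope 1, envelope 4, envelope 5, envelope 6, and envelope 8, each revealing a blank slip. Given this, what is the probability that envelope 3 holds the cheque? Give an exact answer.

7/16

Condition on the true location of the cheque.
If it is in any of envelopes 1, 4, 5, 6, and 8 (prior 1/8 each): that envelope was opened and seen not to hold the prize — ruled out; weight (1/8)·0 = 0 each.
If it is in either of envelopes 2 and 3 (prior 1/8 each): the presenter has 6 equally likely choices, so probability 1/6; weight (1/8)·(1/6) = 1/48 each.
If it is in envelope 7 (prior 1/8): the presenter has 21 equally likely choices, so probability 1/21; weight (1/8)·(1/21) = 1/168.
The weights sum to 1/21.
So P(the cheque in envelope 3 | the presenter opened envelope 1, envelope 4, envelope 5, envelope 6, and envelope 8) = (1/48) / (1/21) = 7/16.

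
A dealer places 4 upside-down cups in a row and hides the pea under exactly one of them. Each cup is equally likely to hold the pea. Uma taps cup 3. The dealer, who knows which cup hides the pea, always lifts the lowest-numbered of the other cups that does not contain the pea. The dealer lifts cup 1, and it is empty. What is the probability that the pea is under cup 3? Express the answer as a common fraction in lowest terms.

Condition on the true location of the pea.
If it is under cup 1 (prior 1/4): the dealer opened cup 1, so this case is ruled out; weight (1/4)·0 = 0.
If it is under any of cups 2, 3, and 4 (prior 1/4 each): cup 1 is the lowest-numbered option available, probability 1; weight (1/4)·1 = 1/4 each.
The weights sum to 3/4.
So P(the pea under cup 3 | the dealer opened cup 1) = (1/4) / (3/4) = 1/3.

1/3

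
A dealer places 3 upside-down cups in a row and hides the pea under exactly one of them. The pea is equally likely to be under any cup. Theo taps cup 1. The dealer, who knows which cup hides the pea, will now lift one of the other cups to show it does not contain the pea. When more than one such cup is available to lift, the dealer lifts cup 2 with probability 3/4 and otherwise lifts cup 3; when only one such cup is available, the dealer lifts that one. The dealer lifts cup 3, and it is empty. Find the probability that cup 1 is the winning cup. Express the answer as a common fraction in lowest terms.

1/5

Condition on the true location of the pea.
If it is under cup 1 (prior 1/3): cup 2 is available but not opened, probability 1/4; weight (1/3)·(1/4) = 1/12.
If it is under cup 2 (prior 1/3): only cup 3 is available, probability 1; weight (1/3)·1 = 1/3.
If it is under cup 3 (prior 1/3): the dealer opened cup 3, so this case is ruled out; weight (1/3)·0 = 0.
The weights sum to 5/12.
So P(the pea under cup 1 | the dealer opened cup 3) = (1/12) / (5/12) = 1/5.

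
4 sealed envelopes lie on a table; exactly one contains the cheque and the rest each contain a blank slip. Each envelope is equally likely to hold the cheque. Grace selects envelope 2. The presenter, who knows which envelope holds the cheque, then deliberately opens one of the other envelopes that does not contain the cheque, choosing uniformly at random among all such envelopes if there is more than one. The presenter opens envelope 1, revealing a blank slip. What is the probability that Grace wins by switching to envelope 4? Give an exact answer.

3/8

Apply Bayes' rule, conditioning on where the cheque actually is.
If it is in envelope 1 (prior 1/4): the presenter opened envelope 1, so this case is ruled out; weight (1/4)·0 = 0.
If it is in envelope 2 (prior 1/4): the presenter has 3 equally likely choices, so probability 1/3; weight (1/4)·(1/3) = 1/12.
If it is in either of envelopes 3 and 4 (prior 1/4 each): the presenter has 2 equally likely choices, so probability 1/2; weight (1/4)·(1/2) = 1/8 each.
The weights sum to 1/3.
So P(the cheque in envelope 4 | the presenter opened envelope 1) = (1/8) / (1/3) = 3/8.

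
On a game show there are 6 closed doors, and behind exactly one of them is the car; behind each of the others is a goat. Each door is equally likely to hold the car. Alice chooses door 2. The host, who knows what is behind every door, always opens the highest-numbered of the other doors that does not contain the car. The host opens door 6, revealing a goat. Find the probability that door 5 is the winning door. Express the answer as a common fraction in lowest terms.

Condition on the true location of the car.
If it is behind any of doors 1, 2, 3, 4, and 5 (prior 1/6 each): door 6 is the highest-numbered option available, probability 1; weight (1/6)·1 = 1/6 each.
If it is behind door 6 (prior 1/6): the host opened door 6, so this case is ruled out; weight (1/6)·0 = 0.
The weights sum to 5/6.
So P(the car behind door 5 | the host opened door 6) = (1/6) / (5/6) = 1/5.

1/5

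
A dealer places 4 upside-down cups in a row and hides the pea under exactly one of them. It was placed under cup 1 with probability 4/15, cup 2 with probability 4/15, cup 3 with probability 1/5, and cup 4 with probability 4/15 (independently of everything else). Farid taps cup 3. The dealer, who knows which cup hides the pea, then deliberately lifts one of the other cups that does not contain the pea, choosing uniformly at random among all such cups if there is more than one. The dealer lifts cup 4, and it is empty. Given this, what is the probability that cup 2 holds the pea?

Apply Bayes' rule, conditioning on where the pea actually is.
If it is under either of cups 1 and 2 (prior 4/15 each): the dealer has 2 equally likely choices, so probability 1/2; weight (4/15)·(1/2) = 2/15 each.
If it is under cup 3 (prior 1/5): the dealer has 3 equally likely choices, so probability 1/3; weight (1/5)·(1/3) = 1/15.
If it is under cup 4 (prior 4/15): the dealer opened cup 4, so this case is ruled out; weight (4/15)·0 = 0.
The weights sum to 1/3.
So P(the pea under cup 2 | the dealer opened cup 4) = (2/15) / (1/3) = 2/5.

2/5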